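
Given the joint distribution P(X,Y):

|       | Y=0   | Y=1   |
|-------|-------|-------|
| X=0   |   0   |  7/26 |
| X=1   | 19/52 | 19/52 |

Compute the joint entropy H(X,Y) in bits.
1.5711 bits

H(X,Y) = -Σ_{x,y} P(x,y) log₂ P(x,y). Per-cell terms -P(x,y)·log₂P(x,y):
  X=0: 0.0000, 0.5097
  X=1: 0.5307, 0.5307
  (cells with P = 0 contribute 0)
Sum of the 4 terms: H(X,Y) = 1.5711 bits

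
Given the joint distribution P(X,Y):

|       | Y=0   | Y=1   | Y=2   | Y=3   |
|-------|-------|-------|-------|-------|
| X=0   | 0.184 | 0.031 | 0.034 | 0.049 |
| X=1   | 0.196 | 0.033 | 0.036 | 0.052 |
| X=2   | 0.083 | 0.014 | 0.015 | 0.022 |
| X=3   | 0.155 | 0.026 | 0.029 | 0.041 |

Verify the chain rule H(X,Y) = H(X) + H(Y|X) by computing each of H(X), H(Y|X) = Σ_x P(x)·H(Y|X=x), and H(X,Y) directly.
H(X) = 1.9350 bits, H(Y|X) = 1.5536 bits, H(X,Y) = 3.4886 bits

Marginal of X (row sums):
  P(X=0) = 0.184 + 0.031 + 0.034 + 0.049 = 0.298
  P(X=1) = 0.196 + 0.033 + 0.036 + 0.052 = 0.317
  P(X=2) = 0.083 + 0.014 + 0.015 + 0.022 = 0.134
  P(X=3) = 0.155 + 0.026 + 0.029 + 0.041 = 0.251
H(X) = -[0.298·log₂(0.298) + 0.317·log₂(0.317) + 0.134·log₂(0.134) + 0.251·log₂(0.251)]
  = 0.52049 + 0.52541 + 0.38856 + 0.50055 = 1.9350 bits

H(Y|X) = Σ_x P(x)·H(Y|X=x):
  X=0: P(X=0) = 0.298, P(Y|X=0) = (92/149, 31/298, 17/149, 49/298) → H(Y|X=0) = 1.55471
  X=1: P(X=1) = 0.317, P(Y|X=1) = (196/317, 33/317, 36/317, 52/317) → H(Y|X=1) = 1.55286
  X=2: P(X=2) = 0.134, P(Y|X=2) = (83/134, 7/67, 15/134, 11/67) → H(Y|X=2) = 1.55010
  X=3: P(X=3) = 0.251, P(Y|X=3) = (155/251, 26/251, 29/251, 41/251) → H(Y|X=3) = 1.55500
H(Y|X) = 0.298·1.55471 + 0.317·1.55286 + 0.134·1.55010 + 0.251·1.55500 = 1.5536 bits

H(X,Y) = -Σ_{x,y} P(x,y) log₂ P(x,y). Per-cell terms -P(x,y)·log₂P(x,y):
  X=0: 0.44937, 0.15536, 0.16586, 0.21320
  X=1: 0.46081, 0.16241, 0.17265, 0.22180
  X=2: 0.29803, 0.08622, 0.09088, 0.12114
  X=3: 0.41690, 0.13690, 0.14813, 0.18894
Sum of the 16 terms: H(X,Y) = 3.4886 bits

Chain rule check:
  H(X) + H(Y|X) = 1.9350 + 1.5536 = 3.4886 bits
  H(X,Y) = 3.4886 bits
✓ Chain rule verified.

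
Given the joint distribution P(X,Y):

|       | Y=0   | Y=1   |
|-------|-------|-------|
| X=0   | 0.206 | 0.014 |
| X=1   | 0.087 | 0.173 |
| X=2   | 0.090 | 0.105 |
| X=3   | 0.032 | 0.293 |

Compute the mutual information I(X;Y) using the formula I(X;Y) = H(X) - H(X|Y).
0.3198 bits

I(X;Y) = H(X) - H(X|Y)

Marginal of X (row sums):
  P(X=0) = 0.206 + 0.014 = 0.220
  P(X=1) = 0.087 + 0.173 = 0.260
  P(X=2) = 0.090 + 0.105 = 0.195
  P(X=3) = 0.032 + 0.293 = 0.325
H(X) = -[0.220·log₂(0.220) + 0.260·log₂(0.260) + 0.195·log₂(0.195) + 0.325·log₂(0.325)]
  = 0.48057 + 0.50529 + 0.45990 + 0.52698 = 1.97274 bits

Marginal of Y (column sums):
  P(Y=0) = 0.206 + 0.087 + 0.090 + 0.032 = 0.415
  P(Y=1) = 0.014 + 0.173 + 0.105 + 0.293 = 0.585
H(X|Y) = Σ_y P(y)·H(X|Y=y):
  Y=0: P(Y=0) = 0.415, P(X|Y=0) = (206/415, 87/415, 18/83, 32/415) → H(X|Y=0) = 1.73740
  Y=1: P(Y=1) = 0.585, P(X|Y=1) = (14/585, 173/585, 7/39, 293/585) → H(X|Y=1) = 1.59306
H(X|Y) = 0.415·1.73740 + 0.585·1.59306 = 1.65296 bits

I(X;Y) = H(X) - H(X|Y) = 1.97274 - 1.65296 = 0.3198 bits

Cross-check via I(X;Y) = H(X) + H(Y) - H(X,Y): computing H(Y) from the column sums and H(X,Y) from the 8 cells in the same way gives H(Y) = 0.97905 bits and H(X,Y) = 2.63201 bits, so
I(X;Y) = 1.97274 + 0.97905 - 2.63201 = 0.3198 bits ✓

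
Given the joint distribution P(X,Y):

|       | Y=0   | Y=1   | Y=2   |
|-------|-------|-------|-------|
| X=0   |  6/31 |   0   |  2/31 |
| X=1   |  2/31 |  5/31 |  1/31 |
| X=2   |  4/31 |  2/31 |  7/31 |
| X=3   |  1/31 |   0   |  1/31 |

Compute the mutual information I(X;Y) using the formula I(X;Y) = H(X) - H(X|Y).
0.3366 bits

I(X;Y) = H(X) - H(X|Y)

Marginal of X (row sums):
  P(X=0) = 6/31 + 0 + 2/31 = 8/31
  P(X=1) = 2/31 + 5/31 + 1/31 = 8/31
  P(X=2) = 4/31 + 2/31 + 7/31 = 13/31
  P(X=3) = 1/31 + 0 + 1/31 = 2/31
H(X) = -[(8/31)·log₂(8/31) + (8/31)·log₂(8/31) + (13/31)·log₂(13/31) + (2/31)·log₂(2/31)]
  = 0.5043 + 0.5043 + 0.5258 + 0.2551 = 1.7895 bits

Marginal of Y (column sums):
  P(Y=0) = 6/31 + 2/31 + 4/31 + 1/31 = 13/31
  P(Y=1) = 0 + 5/31 + 2/31 + 0 = 7/31
  P(Y=2) = 2/31 + 1/31 + 7/31 + 1/31 = 11/31
H(X|Y) = Σ_y P(y)·H(X|Y=y):
  Y=0: P(Y=0) = 13/31, P(X|Y=0) = (6/13, 2/13, 4/13, 1/13) → H(X|Y=0) = 1.7381
  Y=1: P(Y=1) = 7/31, P(X|Y=1) = (0, 5/7, 2/7, 0) → H(X|Y=1) = 0.8631
  Y=2: P(Y=2) = 11/31, P(X|Y=2) = (2/11, 1/11, 7/11, 1/11) → H(X|Y=2) = 1.4911
H(X|Y) = (13/31)·1.7381 + (7/31)·0.8631 + (11/31)·1.4911 = 1.4529 bits

I(X;Y) = H(X) - H(X|Y) = 1.7895 - 1.4529 = 0.3366 bits

Cross-check via I(X;Y) = H(X) + H(Y) - H(X,Y): computing H(Y) from the column sums and H(X,Y) from the 12 cells in the same way gives H(Y) = 1.5409 bits and H(X,Y) = 2.9938 bits, so
I(X;Y) = 1.7895 + 1.5409 - 2.9938 = 0.3366 bits ✓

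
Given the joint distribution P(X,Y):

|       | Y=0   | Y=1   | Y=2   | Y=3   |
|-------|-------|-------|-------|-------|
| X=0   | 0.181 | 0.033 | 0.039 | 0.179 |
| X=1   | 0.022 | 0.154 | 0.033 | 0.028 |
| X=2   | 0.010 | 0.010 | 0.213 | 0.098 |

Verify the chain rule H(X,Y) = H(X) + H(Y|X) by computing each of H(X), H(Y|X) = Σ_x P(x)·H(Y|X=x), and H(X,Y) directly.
H(X) = 1.5433 bits, H(Y|X) = 1.4723 bits, H(X,Y) = 3.0157 bits

Marginal of X (row sums):
  P(X=0) = 0.181 + 0.033 + 0.039 + 0.179 = 0.432
  P(X=1) = 0.022 + 0.154 + 0.033 + 0.028 = 0.237
  P(X=2) = 0.010 + 0.010 + 0.213 + 0.098 = 0.331
H(X) = -[0.432·log₂(0.432) + 0.237·log₂(0.237) + 0.331·log₂(0.331)]
  = 0.523107 + 0.492259 + 0.527977 = 1.5433 bits

H(Y|X) = Σ_x P(x)·H(Y|X=x):
  X=0: P(X=0) = 0.432, P(Y|X=0) = (181/432, 11/144, 13/144, 179/432) → H(Y|X=0) = 1.649168
  X=1: P(X=1) = 0.237, P(Y|X=1) = (22/237, 154/237, 11/79, 28/237) → H(Y|X=1) = 1.482568
  X=2: P(X=2) = 0.331, P(Y|X=2) = (10/331, 10/331, 213/331, 98/331) → H(Y|X=2) = 1.234212
H(Y|X) = 0.432·1.649168 + 0.237·1.482568 + 0.331·1.234212 = 1.4723 bits

H(X,Y) = -Σ_{x,y} P(x,y) log₂ P(x,y). Per-cell terms -P(x,y)·log₂P(x,y):
  X=0: 0.446335, 0.162406, 0.182535, 0.444272
  X=1: 0.121140, 0.415646, 0.162406, 0.144436
  X=2: 0.066439, 0.066439, 0.475219, 0.328405
Sum of the 12 terms: H(X,Y) = 3.0157 bits

Chain rule check:
  H(X) + H(Y|X) = 1.5433 + 1.4723 = 3.0156 bits
  H(X,Y) = 3.0157 bits
✓ Chain rule verified (Δ = 0.0001 is 4-dp rounding noise: each of the three values was rounded independently).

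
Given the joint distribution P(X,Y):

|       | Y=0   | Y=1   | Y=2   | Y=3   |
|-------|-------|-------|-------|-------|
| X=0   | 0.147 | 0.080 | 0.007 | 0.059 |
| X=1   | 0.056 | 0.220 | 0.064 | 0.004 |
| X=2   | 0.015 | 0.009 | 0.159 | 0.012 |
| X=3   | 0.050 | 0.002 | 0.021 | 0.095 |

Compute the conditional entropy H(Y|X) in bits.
1.3716 bits

H(Y|X) = H(X,Y) - H(X)

H(X,Y) = -Σ_{x,y} P(x,y) log₂ P(x,y). Per-cell terms -P(x,y)·log₂P(x,y):
  X=0: 0.406618, 0.291508, 0.050109, 0.240905
  X=1: 0.232872, 0.480573, 0.253810, 0.031863
  X=2: 0.090883, 0.061163, 0.421811, 0.076570
  X=3: 0.216096, 0.017932, 0.117043, 0.322613
Sum of the 16 terms: H(X,Y) = 3.31237 bits

Marginal of X (row sums):
  P(X=0) = 0.147 + 0.080 + 0.007 + 0.059 = 0.293
  P(X=1) = 0.056 + 0.220 + 0.064 + 0.004 = 0.344
  P(X=2) = 0.015 + 0.009 + 0.159 + 0.012 = 0.195
  P(X=3) = 0.050 + 0.002 + 0.021 + 0.095 = 0.168
H(X) = -[0.293·log₂(0.293) + 0.344·log₂(0.344) + 0.195·log₂(0.195) + 0.168·log₂(0.168)]
  = 0.518911 + 0.529595 + 0.459899 + 0.432342 = 1.94075 bits

H(Y|X) = H(X,Y) - H(X) = 3.31237 - 1.94075 = 1.3716 bits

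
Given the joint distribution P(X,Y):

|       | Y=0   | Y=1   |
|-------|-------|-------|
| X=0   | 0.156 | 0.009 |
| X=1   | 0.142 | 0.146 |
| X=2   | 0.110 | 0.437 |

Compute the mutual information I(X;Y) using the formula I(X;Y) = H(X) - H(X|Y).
0.2410 bits

I(X;Y) = H(X) - H(X|Y)

Marginal of X (row sums):
  P(X=0) = 0.156 + 0.009 = 0.165
  P(X=1) = 0.142 + 0.146 = 0.288
  P(X=2) = 0.110 + 0.437 = 0.547
H(X) = -[0.165·log₂(0.165) + 0.288·log₂(0.288) + 0.547·log₂(0.547)]
  = 0.4289112 + 0.5172075 + 0.4761018 = 1.4222205 bits

Marginal of Y (column sums):
  P(Y=0) = 0.156 + 0.142 + 0.110 = 0.408
  P(Y=1) = 0.009 + 0.146 + 0.437 = 0.592
H(X|Y) = Σ_y P(y)·H(X|Y=y):
  Y=0: P(Y=0) = 0.408, P(X|Y=0) = (13/34, 71/204, 55/204) → H(X|Y=0) = 1.5701302
  Y=1: P(Y=1) = 0.592, P(X|Y=1) = (9/592, 73/296, 437/592) → H(X|Y=1) = 0.9131956
H(X|Y) = 0.408·1.5701302 + 0.592·0.9131956 = 1.1812249 bits

I(X;Y) = H(X) - H(X|Y) = 1.4222205 - 1.1812249 = 0.2410 bits

Cross-check via I(X;Y) = H(X) + H(Y) - H(X,Y): computing H(Y) from the column sums and H(X,Y) from the 6 cells in the same way gives H(Y) = 0.9754384 bits and H(X,Y) = 2.1566633 bits, so
I(X;Y) = 1.4222205 + 0.9754384 - 2.1566633 = 0.2410 bits ✓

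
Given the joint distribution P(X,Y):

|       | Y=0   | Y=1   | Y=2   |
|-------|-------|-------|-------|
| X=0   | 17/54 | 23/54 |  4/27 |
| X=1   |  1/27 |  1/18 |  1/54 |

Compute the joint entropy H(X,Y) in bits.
1.9719 bits

H(X,Y) = -Σ_{x,y} P(x,y) log₂ P(x,y). Per-cell terms -P(x,y)·log₂P(x,y):
  X=0: 0.5249, 0.5245, 0.4081
  X=1: 0.1761, 0.2317, 0.1066
Sum of the 6 terms: H(X,Y) = 1.9719 bits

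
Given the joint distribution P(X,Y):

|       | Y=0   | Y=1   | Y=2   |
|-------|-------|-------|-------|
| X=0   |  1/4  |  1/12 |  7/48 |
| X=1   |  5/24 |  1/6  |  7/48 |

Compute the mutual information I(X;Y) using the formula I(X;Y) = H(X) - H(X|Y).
0.0219 bits

I(X;Y) = H(X) - H(X|Y)

Marginal of X (row sums):
  P(X=0) = 1/4 + 1/12 + 7/48 = 23/48
  P(X=1) = 5/24 + 1/6 + 7/48 = 25/48
H(X) = -[(23/48)·log₂(23/48) + (25/48)·log₂(25/48)]
  = 0.50859 + 0.49016 = 0.99875 bits

Marginal of Y (column sums):
  P(Y=0) = 1/4 + 5/24 = 11/24
  P(Y=1) = 1/12 + 1/6 = 1/4
  P(Y=2) = 7/48 + 7/48 = 7/24
H(X|Y) = Σ_y P(y)·H(X|Y=y):
  Y=0: P(Y=0) = 11/24, P(X|Y=0) = (6/11, 5/11) → H(X|Y=0) = 0.99403
  Y=1: P(Y=1) = 1/4, P(X|Y=1) = (1/3, 2/3) → H(X|Y=1) = 0.91830
  Y=2: P(Y=2) = 7/24, P(X|Y=2) = (1/2, 1/2) → H(X|Y=2) = 1.00000
H(X|Y) = (11/24)·0.99403 + (1/4)·0.91830 + (7/24)·1.00000 = 0.97684 bits

I(X;Y) = H(X) - H(X|Y) = 0.99875 - 0.97684 = 0.0219 bits

Cross-check via I(X;Y) = H(X) + H(Y) - H(X,Y): computing H(Y) from the column sums and H(X,Y) from the 6 cells in the same way gives H(Y) = 1.53434 bits and H(X,Y) = 2.51118 bits, so
I(X;Y) = 0.99875 + 1.53434 - 2.51118 = 0.0219 bits ✓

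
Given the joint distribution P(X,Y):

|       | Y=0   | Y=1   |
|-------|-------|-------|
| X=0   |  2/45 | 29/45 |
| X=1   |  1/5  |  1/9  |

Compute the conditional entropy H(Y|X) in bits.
0.5303 bits

H(Y|X) = H(X,Y) - H(X)

H(X,Y) = -Σ_{x,y} P(x,y) log₂ P(x,y). Per-cell terms -P(x,y)·log₂P(x,y):
  X=0: 0.199638, 0.408495
  X=1: 0.464386, 0.352214
Sum of the 4 terms: H(X,Y) = 1.42473 bits

Marginal of X (row sums):
  P(X=0) = 2/45 + 29/45 = 31/45
  P(X=1) = 1/5 + 1/9 = 14/45
H(X) = -[(31/45)·log₂(31/45) + (14/45)·log₂(14/45)]
  = 0.370386 + 0.524066 = 0.89445 bits

H(Y|X) = H(X,Y) - H(X) = 1.42473 - 0.89445 = 0.5303 bits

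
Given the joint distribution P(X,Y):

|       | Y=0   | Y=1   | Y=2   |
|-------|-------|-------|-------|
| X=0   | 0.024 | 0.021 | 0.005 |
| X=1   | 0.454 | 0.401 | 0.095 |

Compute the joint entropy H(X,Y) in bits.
1.6529 bits

H(X,Y) = -Σ_{x,y} P(x,y) log₂ P(x,y). Per-cell terms -P(x,y)·log₂P(x,y):
  X=0: 0.12914, 0.11704, 0.03822
  X=1: 0.51721, 0.52865, 0.32261
Sum of the 6 terms: H(X,Y) = 1.6529 bits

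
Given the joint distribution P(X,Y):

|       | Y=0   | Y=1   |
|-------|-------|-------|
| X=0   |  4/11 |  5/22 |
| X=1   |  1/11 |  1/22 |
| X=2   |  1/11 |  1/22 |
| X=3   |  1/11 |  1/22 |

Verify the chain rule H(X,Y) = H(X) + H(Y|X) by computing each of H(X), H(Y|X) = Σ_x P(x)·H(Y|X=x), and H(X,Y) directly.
H(X) = 1.6244 bits, H(Y|X) = 0.9437 bits, H(X,Y) = 2.5681 bits

Marginal of X (row sums):
  P(X=0) = 4/11 + 5/22 = 13/22
  P(X=1) = 1/11 + 1/22 = 3/22
  P(X=2) = 1/11 + 1/22 = 3/22
  P(X=3) = 1/11 + 1/22 = 3/22
H(X) = -[(13/22)·log₂(13/22) + (3/22)·log₂(3/22) + (3/22)·log₂(3/22) + (3/22)·log₂(3/22)]
  = 0.44850 + 0.39197 + 0.39197 + 0.39197 = 1.6244 bits

H(Y|X) = Σ_x P(x)·H(Y|X=x):
  X=0: P(X=0) = 13/22, P(Y|X=0) = (8/13, 5/13) → H(Y|X=0) = 0.96124
  X=1: P(X=1) = 3/22, P(Y|X=1) = (2/3, 1/3) → H(Y|X=1) = 0.91830
  X=2: P(X=2) = 3/22, P(Y|X=2) = (2/3, 1/3) → H(Y|X=2) = 0.91830
  X=3: P(X=3) = 3/22, P(Y|X=3) = (2/3, 1/3) → H(Y|X=3) = 0.91830
H(Y|X) = (13/22)·0.96124 + (3/22)·0.91830 + (3/22)·0.91830 + (3/22)·0.91830 = 0.9437 bits

H(X,Y) = -Σ_{x,y} P(x,y) log₂ P(x,y). Per-cell terms -P(x,y)·log₂P(x,y):
  X=0: 0.53070, 0.48580
  X=1: 0.31449, 0.20270
  X=2: 0.31449, 0.20270
  X=3: 0.31449, 0.20270
Sum of the 8 terms: H(X,Y) = 2.5681 bits

Chain rule check:
  H(X) + H(Y|X) = 1.6244 + 0.9437 = 2.5681 bits
  H(X,Y) = 2.5681 bits
✓ Chain rule verified.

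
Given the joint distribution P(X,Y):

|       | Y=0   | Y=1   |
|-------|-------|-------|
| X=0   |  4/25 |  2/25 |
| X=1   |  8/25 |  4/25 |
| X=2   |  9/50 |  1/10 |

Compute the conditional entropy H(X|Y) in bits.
1.5163 bits

H(X|Y) = H(X,Y) - H(Y)

H(X,Y) = -Σ_{x,y} P(x,y) log₂ P(x,y). Per-cell terms -P(x,y)·log₂P(x,y):
  X=0: 0.42302, 0.29151
  X=1: 0.52603, 0.42302
  X=2: 0.44531, 0.33219
Sum of the 6 terms: H(X,Y) = 2.4411 bits

Marginal of Y (column sums):
  P(Y=0) = 4/25 + 8/25 + 9/50 = 33/50
  P(Y=1) = 2/25 + 4/25 + 1/10 = 17/50
H(Y) = -[(33/50)·log₂(33/50) + (17/50)·log₂(17/50)]
  = 0.39564 + 0.52917 = 0.9248 bits

H(X|Y) = H(X,Y) - H(Y) = 2.4411 - 0.9248 = 1.5163 bits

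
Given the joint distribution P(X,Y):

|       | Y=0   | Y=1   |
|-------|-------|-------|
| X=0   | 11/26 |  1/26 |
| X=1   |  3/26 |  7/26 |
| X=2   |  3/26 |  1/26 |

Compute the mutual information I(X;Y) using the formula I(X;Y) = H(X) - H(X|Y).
0.2758 bits

I(X;Y) = H(X) - H(X|Y)

Marginal of X (row sums):
  P(X=0) = 11/26 + 1/26 = 6/13
  P(X=1) = 3/26 + 7/26 = 5/13
  P(X=2) = 3/26 + 1/26 = 2/13
H(X) = -[(6/13)·log₂(6/13) + (5/13)·log₂(5/13) + (2/13)·log₂(2/13)]
  = 0.514836 + 0.530197 + 0.415452 = 1.460485 bits

Marginal of Y (column sums):
  P(Y=0) = 11/26 + 3/26 + 3/26 = 17/26
  P(Y=1) = 1/26 + 7/26 + 1/26 = 9/26
H(X|Y) = Σ_y P(y)·H(X|Y=y):
  Y=0: P(Y=0) = 17/26, P(X|Y=0) = (11/17, 3/17, 3/17) → H(X|Y=0) = 1.289609
  Y=1: P(Y=1) = 9/26, P(X|Y=1) = (1/9, 7/9, 1/9) → H(X|Y=1) = 0.986427
H(X|Y) = (17/26)·1.289609 + (9/26)·0.986427 = 1.184661 bits

I(X;Y) = H(X) - H(X|Y) = 1.460485 - 1.184661 = 0.2758 bits

Cross-check via I(X;Y) = H(X) + H(Y) - H(X,Y): computing H(Y) from the column sums and H(X,Y) from the 6 cells in the same way gives H(Y) = 0.930586 bits and H(X,Y) = 2.115247 bits, so
I(X;Y) = 1.460485 + 0.930586 - 2.115247 = 0.2758 bits ✓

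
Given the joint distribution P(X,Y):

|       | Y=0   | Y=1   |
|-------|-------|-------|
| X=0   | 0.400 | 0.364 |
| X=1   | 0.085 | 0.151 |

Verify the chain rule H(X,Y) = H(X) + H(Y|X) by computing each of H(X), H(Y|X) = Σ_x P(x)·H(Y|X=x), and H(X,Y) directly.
H(X) = 0.7883 bits, H(Y|X) = 0.9853 bits, H(X,Y) = 1.7736 bits

Marginal of X (row sums):
  P(X=0) = 0.400 + 0.364 = 0.764
  P(X=1) = 0.085 + 0.151 = 0.236
H(X) = -[0.764·log₂(0.764) + 0.236·log₂(0.236)]
  = 0.2967 + 0.4916 = 0.7883 bits

H(Y|X) = Σ_x P(x)·H(Y|X=x):
  X=0: P(X=0) = 0.764, P(Y|X=0) = (100/191, 91/191) → H(Y|X=0) = 0.9984
  X=1: P(X=1) = 0.236, P(Y|X=1) = (85/236, 151/236) → H(Y|X=1) = 0.9428
H(Y|X) = 0.764·0.9984 + 0.236·0.9428 = 0.9853 bits

H(X,Y) = -Σ_{x,y} P(x,y) log₂ P(x,y). Per-cell terms -P(x,y)·log₂P(x,y):
  X=0: 0.5288, 0.5307
  X=1: 0.3023, 0.4118
Sum of the 4 terms: H(X,Y) = 1.7736 bits

Chain rule check:
  H(X) + H(Y|X) = 0.7883 + 0.9853 = 1.7736 bits
  H(X,Y) = 1.7736 bits
✓ Chain rule verified.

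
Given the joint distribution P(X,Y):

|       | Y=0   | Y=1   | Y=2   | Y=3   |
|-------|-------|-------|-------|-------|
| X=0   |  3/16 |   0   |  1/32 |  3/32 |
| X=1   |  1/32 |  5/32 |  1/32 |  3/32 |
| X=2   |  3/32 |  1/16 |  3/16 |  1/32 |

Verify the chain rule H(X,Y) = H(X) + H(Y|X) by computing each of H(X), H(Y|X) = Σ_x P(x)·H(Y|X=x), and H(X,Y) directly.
H(X) = 1.5794 bits, H(Y|X) = 1.5801 bits, H(X,Y) = 3.1596 bits

Marginal of X (row sums):
  P(X=0) = 3/16 + 0 + 1/32 + 3/32 = 5/16
  P(X=1) = 1/32 + 5/32 + 1/32 + 3/32 = 5/16
  P(X=2) = 3/32 + 1/16 + 3/16 + 1/32 = 3/8
H(X) = -[(5/16)·log₂(5/16) + (5/16)·log₂(5/16) + (3/8)·log₂(3/8)]
  = 0.52440 + 0.52440 + 0.53064 = 1.5794 bits

H(Y|X) = Σ_x P(x)·H(Y|X=x):
  X=0: P(X=0) = 5/16, P(Y|X=0) = (3/5, 0, 1/10, 3/10) → H(Y|X=0) = 1.29546
  X=1: P(X=1) = 5/16, P(Y|X=1) = (1/10, 1/2, 1/10, 3/10) → H(Y|X=1) = 1.68548
  X=2: P(X=2) = 3/8, P(Y|X=2) = (1/4, 1/6, 1/2, 1/12) → H(Y|X=2) = 1.72957
H(Y|X) = (5/16)·1.29546 + (5/16)·1.68548 + (3/8)·1.72957 = 1.5801 bits

H(X,Y) = -Σ_{x,y} P(x,y) log₂ P(x,y). Per-cell terms -P(x,y)·log₂P(x,y):
  X=0: 0.45282, 0.00000, 0.15625, 0.32016
  X=1: 0.15625, 0.41845, 0.15625, 0.32016
  X=2: 0.32016, 0.25000, 0.45282, 0.15625
  (cells with P = 0 contribute 0)
Sum of the 12 terms: H(X,Y) = 3.1596 bits

Chain rule check:
  H(X) + H(Y|X) = 1.5794 + 1.5801 = 3.1595 bits
  H(X,Y) = 3.1596 bits
✓ Chain rule verified (Δ = 0.0001 is 4-dp rounding noise: each of the three values was rounded independently).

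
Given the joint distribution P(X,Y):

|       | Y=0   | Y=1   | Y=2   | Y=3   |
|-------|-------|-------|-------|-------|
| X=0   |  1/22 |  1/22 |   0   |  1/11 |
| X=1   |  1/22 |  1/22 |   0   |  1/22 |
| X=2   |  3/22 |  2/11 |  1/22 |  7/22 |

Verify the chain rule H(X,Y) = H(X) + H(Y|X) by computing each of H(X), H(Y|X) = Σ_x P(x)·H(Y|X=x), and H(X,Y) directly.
H(X) = 1.2159 bits, H(Y|X) = 1.6796 bits, H(X,Y) = 2.8955 bits

Marginal of X (row sums):
  P(X=0) = 1/22 + 1/22 + 0 + 1/11 = 2/11
  P(X=1) = 1/22 + 1/22 + 0 + 1/22 = 3/22
  P(X=2) = 3/22 + 2/11 + 1/22 + 7/22 = 15/22
H(X) = -[(2/11)·log₂(2/11) + (3/22)·log₂(3/22) + (15/22)·log₂(15/22)]
  = 0.44717 + 0.39197 + 0.37673 = 1.2159 bits

H(Y|X) = Σ_x P(x)·H(Y|X=x):
  X=0: P(X=0) = 2/11, P(Y|X=0) = (1/4, 1/4, 0, 1/2) → H(Y|X=0) = 1.50000
  X=1: P(X=1) = 3/22, P(Y|X=1) = (1/3, 1/3, 0, 1/3) → H(Y|X=1) = 1.58496
  X=2: P(X=2) = 15/22, P(Y|X=2) = (1/5, 4/15, 1/15, 7/15) → H(Y|X=2) = 1.74647
H(Y|X) = (2/11)·1.50000 + (3/22)·1.58496 + (15/22)·1.74647 = 1.6796 bits

H(X,Y) = -Σ_{x,y} P(x,y) log₂ P(x,y). Per-cell terms -P(x,y)·log₂P(x,y):
  X=0: 0.20270, 0.20270, 0.00000, 0.31449
  X=1: 0.20270, 0.20270, 0.00000, 0.20270
  X=2: 0.39197, 0.44717, 0.20270, 0.52566
  (cells with P = 0 contribute 0)
Sum of the 12 terms: H(X,Y) = 2.8955 bits

Chain rule check:
  H(X) + H(Y|X) = 1.2159 + 1.6796 = 2.8955 bits
  H(X,Y) = 2.8955 bits
✓ Chain rule verified.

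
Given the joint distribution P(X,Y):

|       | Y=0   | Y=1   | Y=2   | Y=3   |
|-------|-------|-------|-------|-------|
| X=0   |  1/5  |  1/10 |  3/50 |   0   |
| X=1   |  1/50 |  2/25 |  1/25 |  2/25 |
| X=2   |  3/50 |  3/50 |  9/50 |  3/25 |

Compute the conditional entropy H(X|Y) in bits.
1.2342 bits

H(X|Y) = H(X,Y) - H(Y)

H(X,Y) = -Σ_{x,y} P(x,y) log₂ P(x,y). Per-cell terms -P(x,y)·log₂P(x,y):
  X=0: 0.46439, 0.33219, 0.24353, 0.00000
  X=1: 0.11288, 0.29151, 0.18575, 0.29151
  X=2: 0.24353, 0.24353, 0.44531, 0.36707
  (cells with P = 0 contribute 0)
Sum of the 12 terms: H(X,Y) = 3.2212 bits

Marginal of Y (column sums):
  P(Y=0) = 1/5 + 1/50 + 3/50 = 7/25
  P(Y=1) = 1/10 + 2/25 + 3/50 = 6/25
  P(Y=2) = 3/50 + 1/25 + 9/50 = 7/25
  P(Y=3) = 0 + 2/25 + 3/25 = 1/5
H(Y) = -[(7/25)·log₂(7/25) + (6/25)·log₂(6/25) + (7/25)·log₂(7/25) + (1/5)·log₂(1/5)]
  = 0.51422 + 0.49413 + 0.51422 + 0.46439 = 1.9870 bits

H(X|Y) = H(X,Y) - H(Y) = 3.2212 - 1.9870 = 1.2342 bits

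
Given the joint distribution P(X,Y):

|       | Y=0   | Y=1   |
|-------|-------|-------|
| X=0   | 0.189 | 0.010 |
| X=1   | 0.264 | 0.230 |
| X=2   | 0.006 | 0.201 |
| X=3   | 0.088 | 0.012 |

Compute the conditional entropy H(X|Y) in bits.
1.4167 bits

H(X|Y) = H(X,Y) - H(Y)

H(X,Y) = -Σ_{x,y} P(x,y) log₂ P(x,y). Per-cell terms -P(x,y)·log₂P(x,y):
  X=0: 0.45427, 0.06644
  X=1: 0.50725, 0.48767
  X=2: 0.04428, 0.46526
  X=3: 0.30856, 0.07657
Sum of the 8 terms: H(X,Y) = 2.4103 bits

Marginal of Y (column sums):
  P(Y=0) = 0.189 + 0.264 + 0.006 + 0.088 = 0.547
  P(Y=1) = 0.010 + 0.230 + 0.201 + 0.012 = 0.453
H(Y) = -[0.547·log₂(0.547) + 0.453·log₂(0.453)]
  = 0.47610 + 0.51751 = 0.9936 bits

H(X|Y) = H(X,Y) - H(Y) = 2.4103 - 0.9936 = 1.4167 bits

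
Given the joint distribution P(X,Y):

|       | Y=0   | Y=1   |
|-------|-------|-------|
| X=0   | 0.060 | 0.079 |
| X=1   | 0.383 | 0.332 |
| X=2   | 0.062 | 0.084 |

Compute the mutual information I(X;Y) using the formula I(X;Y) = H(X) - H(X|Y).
0.0068 bits

I(X;Y) = H(X) - H(X|Y)

Marginal of X (row sums):
  P(X=0) = 0.060 + 0.079 = 0.139
  P(X=1) = 0.383 + 0.332 = 0.715
  P(X=2) = 0.062 + 0.084 = 0.146
H(X) = -[0.139·log₂(0.139) + 0.715·log₂(0.715) + 0.146·log₂(0.146)]
  = 0.395711 + 0.346049 + 0.405290 = 1.14705 bits

Marginal of Y (column sums):
  P(Y=0) = 0.060 + 0.383 + 0.062 = 0.505
  P(Y=1) = 0.079 + 0.332 + 0.084 = 0.495
H(X|Y) = Σ_y P(y)·H(X|Y=y):
  Y=0: P(Y=0) = 0.505, P(X|Y=0) = (12/101, 383/505, 62/505) → H(X|Y=0) = 1.039202
  Y=1: P(Y=1) = 0.495, P(X|Y=1) = (79/495, 332/495, 28/165) → H(X|Y=1) = 1.243272
H(X|Y) = 0.505·1.039202 + 0.495·1.243272 = 1.14022 bits

I(X;Y) = H(X) - H(X|Y) = 1.14705 - 1.14022 = 0.0068 bits

Cross-check via I(X;Y) = H(X) + H(Y) - H(X,Y): computing H(Y) from the column sums and H(X,Y) from the 6 cells in the same way gives H(Y) = 0.99993 bits and H(X,Y) = 2.14014 bits, so
I(X;Y) = 1.14705 + 0.99993 - 2.14014 = 0.0068 bits ✓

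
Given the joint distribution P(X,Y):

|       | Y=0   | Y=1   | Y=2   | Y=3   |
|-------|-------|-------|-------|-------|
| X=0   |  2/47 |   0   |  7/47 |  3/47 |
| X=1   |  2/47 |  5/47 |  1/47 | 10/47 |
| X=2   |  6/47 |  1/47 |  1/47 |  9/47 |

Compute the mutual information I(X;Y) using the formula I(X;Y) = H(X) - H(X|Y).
0.3279 bits

I(X;Y) = H(X) - H(X|Y)

Marginal of X (row sums):
  P(X=0) = 2/47 + 0 + 7/47 + 3/47 = 12/47
  P(X=1) = 2/47 + 5/47 + 1/47 + 10/47 = 18/47
  P(X=2) = 6/47 + 1/47 + 1/47 + 9/47 = 17/47
H(X) = -[(12/47)·log₂(12/47) + (18/47)·log₂(18/47) + (17/47)·log₂(17/47)]
  = 0.502883 + 0.530297 + 0.530663 = 1.563843 bits

Marginal of Y (column sums):
  P(Y=0) = 2/47 + 2/47 + 6/47 = 10/47
  P(Y=1) = 0 + 5/47 + 1/47 = 6/47
  P(Y=2) = 7/47 + 1/47 + 1/47 = 9/47
  P(Y=3) = 3/47 + 10/47 + 9/47 = 22/47
H(X|Y) = Σ_y P(y)·H(X|Y=y):
  Y=0: P(Y=0) = 10/47, P(X|Y=0) = (1/5, 1/5, 3/5) → H(X|Y=0) = 1.370951
  Y=1: P(Y=1) = 6/47, P(X|Y=1) = (0, 5/6, 1/6) → H(X|Y=1) = 0.650022
  Y=2: P(Y=2) = 9/47, P(X|Y=2) = (7/9, 1/9, 1/9) → H(X|Y=2) = 0.986427
  Y=3: P(Y=3) = 22/47, P(X|Y=3) = (3/22, 5/11, 9/22) → H(X|Y=3) = 1.436546
H(X|Y) = (10/47)·1.370951 + (6/47)·0.650022 + (9/47)·0.986427 + (22/47)·1.436546 = 1.235989 bits

I(X;Y) = H(X) - H(X|Y) = 1.563843 - 1.235989 = 0.3279 bits

Cross-check via I(X;Y) = H(X) + H(Y) - H(X,Y): computing H(Y) from the column sums and H(X,Y) from the 12 cells in the same way gives H(Y) = 1.823400 bits and H(X,Y) = 3.059389 bits, so
I(X;Y) = 1.563843 + 1.823400 - 3.059389 = 0.3279 bits ✓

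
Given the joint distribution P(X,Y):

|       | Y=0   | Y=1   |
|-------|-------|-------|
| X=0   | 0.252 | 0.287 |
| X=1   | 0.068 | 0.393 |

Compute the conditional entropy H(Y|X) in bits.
0.8156 bits

H(Y|X) = H(X,Y) - H(X)

H(X,Y) = -Σ_{x,y} P(x,y) log₂ P(x,y). Per-cell terms -P(x,y)·log₂P(x,y):
  X=0: 0.5011, 0.5169
  X=1: 0.2637, 0.5295
Sum of the 4 terms: H(X,Y) = 1.8112 bits

Marginal of X (row sums):
  P(X=0) = 0.252 + 0.287 = 0.539
  P(X=1) = 0.068 + 0.393 = 0.461
H(X) = -[0.539·log₂(0.539) + 0.461·log₂(0.461)]
  = 0.4806 + 0.5150 = 0.9956 bits

H(Y|X) = H(X,Y) - H(X) = 1.8112 - 0.9956 = 0.8156 bits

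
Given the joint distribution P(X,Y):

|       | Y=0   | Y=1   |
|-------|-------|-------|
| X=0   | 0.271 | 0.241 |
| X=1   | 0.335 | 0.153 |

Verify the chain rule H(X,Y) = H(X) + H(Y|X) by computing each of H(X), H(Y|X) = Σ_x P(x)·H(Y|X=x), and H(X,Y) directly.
H(X) = 0.9996 bits, H(Y|X) = 0.9486 bits, H(X,Y) = 1.9481 bits

Marginal of X (row sums):
  P(X=0) = 0.271 + 0.241 = 0.512
  P(X=1) = 0.335 + 0.153 = 0.488
H(X) = -[0.512·log₂(0.512) + 0.488·log₂(0.488)]
  = 0.4944816 + 0.5051029 = 0.9996 bits

H(Y|X) = Σ_x P(x)·H(Y|X=x):
  X=0: P(X=0) = 0.512, P(Y|X=0) = (271/512, 241/512) → H(Y|X=0) = 0.9975220
  X=1: P(X=1) = 0.488, P(Y|X=1) = (335/488, 153/488) → H(Y|X=1) = 0.8972002
H(Y|X) = 0.512·0.9975220 + 0.488·0.8972002 = 0.9486 bits

H(X,Y) = -Σ_{x,y} P(x,y) log₂ P(x,y). Per-cell terms -P(x,y)·log₂P(x,y):
  X=0: 0.5104652, 0.4947477
  X=1: 0.5285519, 0.4143847
Sum of the 4 terms: H(X,Y) = 1.9481 bits

Chain rule check:
  H(X) + H(Y|X) = 0.9996 + 0.9486 = 1.9482 bits
  H(X,Y) = 1.9481 bits
✓ Chain rule verified (Δ = 0.0001 is 4-dp rounding noise: each of the three values was rounded independently).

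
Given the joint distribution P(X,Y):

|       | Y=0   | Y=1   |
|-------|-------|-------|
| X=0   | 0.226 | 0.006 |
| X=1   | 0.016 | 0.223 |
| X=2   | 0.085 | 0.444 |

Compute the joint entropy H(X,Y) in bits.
1.9298 bits

H(X,Y) = -Σ_{x,y} P(x,y) log₂ P(x,y). Per-cell terms -P(x,y)·log₂P(x,y):
  X=0: 0.48491, 0.04428
  X=1: 0.09545, 0.48277
  X=2: 0.30229, 0.52009
Sum of the 6 terms: H(X,Y) = 1.9298 bits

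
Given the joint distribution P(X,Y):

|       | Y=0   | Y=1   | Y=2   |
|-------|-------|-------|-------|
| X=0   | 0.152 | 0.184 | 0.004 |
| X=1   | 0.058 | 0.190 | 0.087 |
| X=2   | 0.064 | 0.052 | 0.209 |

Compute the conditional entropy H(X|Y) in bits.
1.2846 bits

H(X|Y) = H(X,Y) - H(Y)

H(X,Y) = -Σ_{x,y} P(x,y) log₂ P(x,y). Per-cell terms -P(x,y)·log₂P(x,y):
  X=0: 0.41311, 0.44937, 0.03186
  X=1: 0.23825, 0.45523, 0.30649
  X=2: 0.25381, 0.22180, 0.47201
Sum of the 9 terms: H(X,Y) = 2.8419 bits

Marginal of Y (column sums):
  P(Y=0) = 0.152 + 0.058 + 0.064 = 0.274
  P(Y=1) = 0.184 + 0.190 + 0.052 = 0.426
  P(Y=2) = 0.004 + 0.087 + 0.209 = 0.300
H(Y) = -[0.274·log₂(0.274) + 0.426·log₂(0.426) + 0.300·log₂(0.300)]
  = 0.51176 + 0.52444 + 0.52109 = 1.5573 bits

H(X|Y) = H(X,Y) - H(Y) = 2.8419 - 1.5573 = 1.2846 bits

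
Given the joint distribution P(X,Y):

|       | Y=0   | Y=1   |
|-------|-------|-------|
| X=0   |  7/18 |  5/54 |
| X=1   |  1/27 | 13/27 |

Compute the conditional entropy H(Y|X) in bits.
0.5325 bits

H(Y|X) = H(X,Y) - H(X)

H(X,Y) = -Σ_{x,y} P(x,y) log₂ P(x,y). Per-cell terms -P(x,y)·log₂P(x,y):
  X=0: 0.529888, 0.317867
  X=1: 0.176107, 0.507697
Sum of the 4 terms: H(X,Y) = 1.531559 bits

Marginal of X (row sums):
  P(X=0) = 7/18 + 5/54 = 13/27
  P(X=1) = 1/27 + 13/27 = 14/27
H(X) = -[(13/27)·log₂(13/27) + (14/27)·log₂(14/27)]
  = 0.507697 + 0.491313 = 0.999010 bits

H(Y|X) = H(X,Y) - H(X) = 1.531559 - 0.999010 = 0.5325 bits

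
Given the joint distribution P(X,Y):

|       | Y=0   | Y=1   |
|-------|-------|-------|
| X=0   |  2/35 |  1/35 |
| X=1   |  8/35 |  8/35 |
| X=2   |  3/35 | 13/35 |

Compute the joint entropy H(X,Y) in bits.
2.1904 bits

H(X,Y) = -Σ_{x,y} P(x,y) log₂ P(x,y). Per-cell terms -P(x,y)·log₂P(x,y):
  X=0: 0.23596, 0.14655
  X=1: 0.48669, 0.48669
  X=2: 0.30380, 0.53071
Sum of the 6 terms: H(X,Y) = 2.1904 bits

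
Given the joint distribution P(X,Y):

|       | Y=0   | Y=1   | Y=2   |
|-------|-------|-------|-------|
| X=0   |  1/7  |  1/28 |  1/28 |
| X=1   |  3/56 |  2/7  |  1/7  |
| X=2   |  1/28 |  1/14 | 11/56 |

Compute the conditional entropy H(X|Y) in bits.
1.2436 bits

H(X|Y) = H(X,Y) - H(Y)

H(X,Y) = -Σ_{x,y} P(x,y) log₂ P(x,y). Per-cell terms -P(x,y)·log₂P(x,y):
  X=0: 0.40105, 0.17169, 0.17169
  X=1: 0.22620, 0.51639, 0.40105
  X=2: 0.17169, 0.27195, 0.46120
Sum of the 9 terms: H(X,Y) = 2.7929 bits

Marginal of Y (column sums):
  P(Y=0) = 1/7 + 3/56 + 1/28 = 13/56
  P(Y=1) = 1/28 + 2/7 + 1/14 = 11/28
  P(Y=2) = 1/28 + 1/7 + 11/56 = 3/8
H(Y) = -[(13/56)·log₂(13/56) + (11/28)·log₂(11/28) + (3/8)·log₂(3/8)]
  = 0.48911 + 0.52954 + 0.53064 = 1.5493 bits

H(X|Y) = H(X,Y) - H(Y) = 2.7929 - 1.5493 = 1.2436 bits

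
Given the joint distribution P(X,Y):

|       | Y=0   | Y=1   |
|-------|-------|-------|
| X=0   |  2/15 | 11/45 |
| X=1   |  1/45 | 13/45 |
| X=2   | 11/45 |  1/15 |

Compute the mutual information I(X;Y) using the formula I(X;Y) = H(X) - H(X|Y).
0.2684 bits

I(X;Y) = H(X) - H(X|Y)

Marginal of X (row sums):
  P(X=0) = 2/15 + 11/45 = 17/45
  P(X=1) = 1/45 + 13/45 = 14/45
  P(X=2) = 11/45 + 1/15 = 14/45
H(X) = -[(17/45)·log₂(17/45) + (14/45)·log₂(14/45) + (14/45)·log₂(14/45)]
  = 0.530547 + 0.524066 + 0.524066 = 1.57868 bits

Marginal of Y (column sums):
  P(Y=0) = 2/15 + 1/45 + 11/45 = 2/5
  P(Y=1) = 11/45 + 13/45 + 1/15 = 3/5
H(X|Y) = Σ_y P(y)·H(X|Y=y):
  Y=0: P(Y=0) = 2/5, P(X|Y=0) = (1/3, 1/18, 11/18) → H(X|Y=0) = 1.194174
  Y=1: P(Y=1) = 3/5, P(X|Y=1) = (11/27, 13/27, 1/9) → H(X|Y=1) = 1.387689
H(X|Y) = (2/5)·1.194174 + (3/5)·1.387689 = 1.31028 bits

I(X;Y) = H(X) - H(X|Y) = 1.57868 - 1.31028 = 0.2684 bits

Cross-check via I(X;Y) = H(X) + H(Y) - H(X,Y): computing H(Y) from the column sums and H(X,Y) from the 6 cells in the same way gives H(Y) = 0.97095 bits and H(X,Y) = 2.28123 bits, so
I(X;Y) = 1.57868 + 0.97095 - 2.28123 = 0.2684 bits ✓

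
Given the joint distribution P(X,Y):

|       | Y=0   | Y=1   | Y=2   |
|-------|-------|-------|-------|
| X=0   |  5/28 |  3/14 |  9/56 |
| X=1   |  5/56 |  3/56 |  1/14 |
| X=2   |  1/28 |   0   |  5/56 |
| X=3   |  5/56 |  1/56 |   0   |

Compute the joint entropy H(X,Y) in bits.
3.0511 bits

H(X,Y) = -Σ_{x,y} P(x,y) log₂ P(x,y). Per-cell terms -P(x,y)·log₂P(x,y):
  X=0: 0.4438, 0.4762, 0.4239
  X=1: 0.3112, 0.2262, 0.2720
  X=2: 0.1717, 0.0000, 0.3112
  X=3: 0.3112, 0.1037, 0.0000
  (cells with P = 0 contribute 0)
Sum of the 12 terms: H(X,Y) = 3.0511 bits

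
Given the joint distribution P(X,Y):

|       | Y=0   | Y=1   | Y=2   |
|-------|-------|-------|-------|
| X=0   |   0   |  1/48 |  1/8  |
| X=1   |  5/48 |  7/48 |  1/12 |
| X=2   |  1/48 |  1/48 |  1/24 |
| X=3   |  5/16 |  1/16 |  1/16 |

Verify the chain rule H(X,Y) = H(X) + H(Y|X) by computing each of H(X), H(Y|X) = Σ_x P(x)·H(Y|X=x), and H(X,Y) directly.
H(X) = 1.7539 bits, H(Y|X) = 1.2293 bits, H(X,Y) = 2.9832 bits

Marginal of X (row sums):
  P(X=0) = 0 + 1/48 + 1/8 = 7/48
  P(X=1) = 5/48 + 7/48 + 1/12 = 1/3
  P(X=2) = 1/48 + 1/48 + 1/24 = 1/12
  P(X=3) = 5/16 + 1/16 + 1/16 = 7/16
H(X) = -[(7/48)·log₂(7/48) + (1/3)·log₂(1/3) + (1/12)·log₂(1/12) + (7/16)·log₂(7/16)]
  = 0.40507 + 0.52832 + 0.29875 + 0.52178 = 1.7539 bits

H(Y|X) = Σ_x P(x)·H(Y|X=x):
  X=0: P(X=0) = 7/48, P(Y|X=0) = (0, 1/7, 6/7) → H(Y|X=0) = 0.59167
  X=1: P(X=1) = 1/3, P(Y|X=1) = (5/16, 7/16, 1/4) → H(Y|X=1) = 1.54618
  X=2: P(X=2) = 1/12, P(Y|X=2) = (1/4, 1/4, 1/2) → H(Y|X=2) = 1.50000
  X=3: P(X=3) = 7/16, P(Y|X=3) = (5/7, 1/7, 1/7) → H(Y|X=3) = 1.14883
H(Y|X) = (7/48)·0.59167 + (1/3)·1.54618 + (1/12)·1.50000 + (7/16)·1.14883 = 1.2293 bits

H(X,Y) = -Σ_{x,y} P(x,y) log₂ P(x,y). Per-cell terms -P(x,y)·log₂P(x,y):
  X=0: 0.00000, 0.11635, 0.37500
  X=1: 0.33990, 0.40507, 0.29875
  X=2: 0.11635, 0.11635, 0.19104
  X=3: 0.52440, 0.25000, 0.25000
  (cells with P = 0 contribute 0)
Sum of the 12 terms: H(X,Y) = 2.9832 bits

Chain rule check:
  H(X) + H(Y|X) = 1.7539 + 1.2293 = 2.9832 bits
  H(X,Y) = 2.9832 bits
✓ Chain rule verified.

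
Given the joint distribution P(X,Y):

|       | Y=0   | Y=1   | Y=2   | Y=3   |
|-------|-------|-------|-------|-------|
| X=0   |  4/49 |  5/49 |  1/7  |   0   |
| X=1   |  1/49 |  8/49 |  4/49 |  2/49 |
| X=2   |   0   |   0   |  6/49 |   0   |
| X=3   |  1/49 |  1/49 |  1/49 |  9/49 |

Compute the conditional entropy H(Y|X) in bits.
1.3027 bits

H(Y|X) = H(X,Y) - H(X)

H(X,Y) = -Σ_{x,y} P(x,y) log₂ P(x,y). Per-cell terms -P(x,y)·log₂P(x,y):
  X=0: 0.295078, 0.335998, 0.401051, 0.000000
  X=1: 0.114586, 0.426891, 0.295078, 0.188356
  X=2: 0.000000, 0.000000, 0.370989, 0.000000
  X=3: 0.114586, 0.114586, 0.114586, 0.449042
  (cells with P = 0 contribute 0)
Sum of the 16 terms: H(X,Y) = 3.22083 bits

Marginal of X (row sums):
  P(X=0) = 4/49 + 5/49 + 1/7 + 0 = 16/49
  P(X=1) = 1/49 + 8/49 + 4/49 + 2/49 = 15/49
  P(X=2) = 0 + 0 + 6/49 + 0 = 6/49
  P(X=3) = 1/49 + 1/49 + 1/49 + 9/49 = 12/49
H(X) = -[(16/49)·log₂(16/49) + (15/49)·log₂(15/49) + (6/49)·log₂(6/49) + (12/49)·log₂(12/49)]
  = 0.527252 + 0.522802 + 0.370989 + 0.497081 = 1.91812 bits

H(Y|X) = H(X,Y) - H(X) = 3.22083 - 1.91812 = 1.3027 bits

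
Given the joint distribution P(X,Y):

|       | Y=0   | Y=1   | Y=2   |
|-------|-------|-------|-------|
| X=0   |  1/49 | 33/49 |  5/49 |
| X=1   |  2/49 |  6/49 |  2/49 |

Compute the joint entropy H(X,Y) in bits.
1.5824 bits

H(X,Y) = -Σ_{x,y} P(x,y) log₂ P(x,y). Per-cell terms -P(x,y)·log₂P(x,y):
  X=0: 0.11459, 0.38409, 0.33600
  X=1: 0.18836, 0.37099, 0.18836
Sum of the 6 terms: H(X,Y) = 1.5824 bits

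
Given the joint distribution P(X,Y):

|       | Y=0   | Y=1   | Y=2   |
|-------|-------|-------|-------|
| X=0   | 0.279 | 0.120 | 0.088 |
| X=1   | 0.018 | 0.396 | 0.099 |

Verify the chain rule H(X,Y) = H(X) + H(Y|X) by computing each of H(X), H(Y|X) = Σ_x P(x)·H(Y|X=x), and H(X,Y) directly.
H(X) = 0.9995 bits, H(Y|X) = 1.1538 bits, H(X,Y) = 2.1533 bits

Marginal of X (row sums):
  P(X=0) = 0.279 + 0.120 + 0.088 = 0.487
  P(X=1) = 0.018 + 0.396 + 0.099 = 0.513
H(X) = -[0.487·log₂(0.487) + 0.513·log₂(0.513)]
  = 0.5055 + 0.4940 = 0.9995 bits

H(Y|X) = Σ_x P(x)·H(Y|X=x):
  X=0: P(X=0) = 0.487, P(Y|X=0) = (279/487, 120/487, 88/487) → H(Y|X=0) = 1.4044
  X=1: P(X=1) = 0.513, P(Y|X=1) = (2/57, 44/57, 11/57) → H(Y|X=1) = 0.9159
H(Y|X) = 0.487·1.4044 + 0.513·0.9159 = 1.1538 bits

H(X,Y) = -Σ_{x,y} P(x,y) log₂ P(x,y). Per-cell terms -P(x,y)·log₂P(x,y):
  X=0: 0.5138, 0.3671, 0.3086
  X=1: 0.1043, 0.5292, 0.3303
Sum of the 6 terms: H(X,Y) = 2.1533 bits

Chain rule check:
  H(X) + H(Y|X) = 0.9995 + 1.1538 = 2.1533 bits
  H(X,Y) = 2.1533 bits
✓ Chain rule verified.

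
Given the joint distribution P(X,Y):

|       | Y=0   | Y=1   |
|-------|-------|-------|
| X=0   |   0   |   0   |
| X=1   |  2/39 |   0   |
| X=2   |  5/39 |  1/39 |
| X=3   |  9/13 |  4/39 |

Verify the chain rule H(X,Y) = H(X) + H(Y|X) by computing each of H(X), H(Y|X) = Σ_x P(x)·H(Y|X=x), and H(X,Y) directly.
H(X) = 0.8985 bits, H(Y|X) = 0.5410 bits, H(X,Y) = 1.4395 bits

Marginal of X (row sums):
  P(X=0) = 0 + 0 = 0
  P(X=1) = 2/39 + 0 = 2/39
  P(X=2) = 5/39 + 1/39 = 2/13
  P(X=3) = 9/13 + 4/39 = 31/39
H(X) = -[(2/39)·log₂(2/39) + (2/13)·log₂(2/13) + (31/39)·log₂(31/39)]   (outcomes with P = 0 contribute 0)
  = 0.219764 + 0.415452 + 0.263266 = 0.8985 bits

H(Y|X) = Σ_x P(x)·H(Y|X=x):
  X=0: P(X=0) = 0 → contributes 0
  X=1: P(X=1) = 2/39, P(Y|X=1) = (1, 0) → H(Y|X=1) = 0.000000
  X=2: P(X=2) = 2/13, P(Y|X=2) = (5/6, 1/6) → H(Y|X=2) = 0.650022
  X=3: P(X=3) = 31/39, P(Y|X=3) = (27/31, 4/31) → H(Y|X=3) = 0.554778
H(Y|X) = (2/39)·0.000000 + (2/13)·0.650022 + (31/39)·0.554778 = 0.5410 bits

H(X,Y) = -Σ_{x,y} P(x,y) log₂ P(x,y). Per-cell terms -P(x,y)·log₂P(x,y):
  X=0: 0.000000, 0.000000
  X=1: 0.219764, 0.000000
  X=2: 0.379933, 0.135523
  X=3: 0.367279, 0.336964
  (cells with P = 0 contribute 0)
Sum of the 8 terms: H(X,Y) = 1.4395 bits

Chain rule check:
  H(X) + H(Y|X) = 0.8985 + 0.5410 = 1.4395 bits
  H(X,Y) = 1.4395 bits
✓ Chain rule verified.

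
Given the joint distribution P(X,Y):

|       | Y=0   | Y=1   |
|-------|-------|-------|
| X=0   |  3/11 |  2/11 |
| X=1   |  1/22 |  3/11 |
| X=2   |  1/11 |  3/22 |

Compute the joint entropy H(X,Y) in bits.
2.3788 bits

H(X,Y) = -Σ_{x,y} P(x,y) log₂ P(x,y). Per-cell terms -P(x,y)·log₂P(x,y):
  X=0: 0.5112, 0.4472
  X=1: 0.2027, 0.5112
  X=2: 0.3145, 0.3920
Sum of the 6 terms: H(X,Y) = 2.3788 bits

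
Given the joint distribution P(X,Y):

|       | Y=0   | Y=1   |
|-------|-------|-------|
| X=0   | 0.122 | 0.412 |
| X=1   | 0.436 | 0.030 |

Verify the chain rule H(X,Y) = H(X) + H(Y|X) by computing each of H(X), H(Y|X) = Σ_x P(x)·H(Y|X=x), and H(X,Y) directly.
H(X) = 0.9967 bits, H(Y|X) = 0.5746 bits, H(X,Y) = 1.5713 bits

Marginal of X (row sums):
  P(X=0) = 0.122 + 0.412 = 0.534
  P(X=1) = 0.436 + 0.030 = 0.466
H(X) = -[0.534·log₂(0.534) + 0.466·log₂(0.466)]
  = 0.48332 + 0.51334 = 0.9967 bits

H(Y|X) = Σ_x P(x)·H(Y|X=x):
  X=0: P(X=0) = 0.534, P(Y|X=0) = (61/267, 206/267) → H(Y|X=0) = 0.77532
  X=1: P(X=1) = 0.466, P(Y|X=1) = (218/233, 15/233) → H(Y|X=1) = 0.34458
H(Y|X) = 0.534·0.77532 + 0.466·0.34458 = 0.5746 bits

H(X,Y) = -Σ_{x,y} P(x,y) log₂ P(x,y). Per-cell terms -P(x,y)·log₂P(x,y):
  X=0: 0.37028, 0.52706
  X=1: 0.52215, 0.15177
Sum of the 4 terms: H(X,Y) = 1.5713 bits

Chain rule check:
  H(X) + H(Y|X) = 0.9967 + 0.5746 = 1.5713 bits
  H(X,Y) = 1.5713 bits
✓ Chain rule verified.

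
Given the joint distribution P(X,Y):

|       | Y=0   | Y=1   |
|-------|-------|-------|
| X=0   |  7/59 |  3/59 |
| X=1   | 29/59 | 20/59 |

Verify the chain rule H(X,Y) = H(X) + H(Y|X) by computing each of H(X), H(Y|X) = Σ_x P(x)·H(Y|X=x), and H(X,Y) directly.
H(X) = 0.6565 bits, H(Y|X) = 0.9596 bits, H(X,Y) = 1.6161 bits

Marginal of X (row sums):
  P(X=0) = 7/59 + 3/59 = 10/59
  P(X=1) = 29/59 + 20/59 = 49/59
H(X) = -[(10/59)·log₂(10/59) + (49/59)·log₂(49/59)]
  = 0.43402 + 0.22252 = 0.6565 bits

H(Y|X) = Σ_x P(x)·H(Y|X=x):
  X=0: P(X=0) = 10/59, P(Y|X=0) = (7/10, 3/10) → H(Y|X=0) = 0.88129
  X=1: P(X=1) = 49/59, P(Y|X=1) = (29/49, 20/49) → H(Y|X=1) = 0.97553
H(Y|X) = (10/59)·0.88129 + (49/59)·0.97553 = 0.9596 bits

H(X,Y) = -Σ_{x,y} P(x,y) log₂ P(x,y). Per-cell terms -P(x,y)·log₂P(x,y):
  X=0: 0.36486, 0.21853
  X=1: 0.50365, 0.52906
Sum of the 4 terms: H(X,Y) = 1.6161 bits

Chain rule check:
  H(X) + H(Y|X) = 0.6565 + 0.9596 = 1.6161 bits
  H(X,Y) = 1.6161 bits
✓ Chain rule verified.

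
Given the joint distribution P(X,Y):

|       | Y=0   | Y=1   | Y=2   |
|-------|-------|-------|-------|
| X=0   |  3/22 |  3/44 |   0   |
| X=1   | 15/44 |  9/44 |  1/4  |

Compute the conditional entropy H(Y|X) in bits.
1.4228 bits

H(Y|X) = H(X,Y) - H(X)

H(X,Y) = -Σ_{x,y} P(x,y) log₂ P(x,y). Per-cell terms -P(x,y)·log₂P(x,y):
  X=0: 0.39197, 0.26417, 0.00000
  X=1: 0.52928, 0.46831, 0.50000
  (cells with P = 0 contribute 0)
Sum of the 6 terms: H(X,Y) = 2.1537 bits

Marginal of X (row sums):
  P(X=0) = 3/22 + 3/44 + 0 = 9/44
  P(X=1) = 15/44 + 9/44 + 1/4 = 35/44
H(X) = -[(9/44)·log₂(9/44) + (35/44)·log₂(35/44)]
  = 0.46831 + 0.26262 = 0.7309 bits

H(Y|X) = H(X,Y) - H(X) = 2.1537 - 0.7309 = 1.4228 bits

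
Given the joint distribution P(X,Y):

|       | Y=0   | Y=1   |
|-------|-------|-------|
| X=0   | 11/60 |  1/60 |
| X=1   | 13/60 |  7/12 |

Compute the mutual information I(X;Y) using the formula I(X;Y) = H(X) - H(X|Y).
0.2141 bits

I(X;Y) = H(X) - H(X|Y)

Marginal of X (row sums):
  P(X=0) = 11/60 + 1/60 = 1/5
  P(X=1) = 13/60 + 7/12 = 4/5
H(X) = -[(1/5)·log₂(1/5) + (4/5)·log₂(4/5)]
  = 0.464386 + 0.257542 = 0.72193 bits

Marginal of Y (column sums):
  P(Y=0) = 11/60 + 13/60 = 2/5
  P(Y=1) = 1/60 + 7/12 = 3/5
H(X|Y) = Σ_y P(y)·H(X|Y=y):
  Y=0: P(Y=0) = 2/5, P(X|Y=0) = (11/24, 13/24) → H(X|Y=0) = 0.994985
  Y=1: P(Y=1) = 3/5, P(X|Y=1) = (1/36, 35/36) → H(X|Y=1) = 0.183122
H(X|Y) = (2/5)·0.994985 + (3/5)·0.183122 = 0.50787 bits

I(X;Y) = H(X) - H(X|Y) = 0.72193 - 0.50787 = 0.2141 bits

Cross-check via I(X;Y) = H(X) + H(Y) - H(X,Y): computing H(Y) from the column sums and H(X,Y) from the 4 cells in the same way gives H(Y) = 0.97095 bits and H(X,Y) = 1.47882 bits, so
I(X;Y) = 0.72193 + 0.97095 - 1.47882 = 0.2141 bits ✓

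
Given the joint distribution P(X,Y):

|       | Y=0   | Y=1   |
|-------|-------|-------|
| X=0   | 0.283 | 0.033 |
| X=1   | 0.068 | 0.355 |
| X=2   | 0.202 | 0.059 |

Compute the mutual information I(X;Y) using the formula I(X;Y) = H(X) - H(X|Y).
0.3690 bits

I(X;Y) = H(X) - H(X|Y)

Marginal of X (row sums):
  P(X=0) = 0.283 + 0.033 = 0.316
  P(X=1) = 0.068 + 0.355 = 0.423
  P(X=2) = 0.202 + 0.059 = 0.261
H(X) = -[0.316·log₂(0.316) + 0.423·log₂(0.423) + 0.261·log₂(0.261)]
  = 0.525193 + 0.525057 + 0.505786 = 1.55604 bits

Marginal of Y (column sums):
  P(Y=0) = 0.283 + 0.068 + 0.202 = 0.553
  P(Y=1) = 0.033 + 0.355 + 0.059 = 0.447
H(X|Y) = Σ_y P(y)·H(X|Y=y):
  Y=0: P(Y=0) = 0.553, P(X|Y=0) = (283/553, 68/553, 202/553) → H(X|Y=0) = 1.397131
  Y=1: P(Y=1) = 0.447, P(X|Y=1) = (11/149, 355/447, 59/447) → H(X|Y=1) = 0.927206
H(X|Y) = 0.553·1.397131 + 0.447·0.927206 = 1.18707 bits

I(X;Y) = H(X) - H(X|Y) = 1.55604 - 1.18707 = 0.3690 bits

Cross-check via I(X;Y) = H(X) + H(Y) - H(X,Y): computing H(Y) from the column sums and H(X,Y) from the 6 cells in the same way gives H(Y) = 0.99188 bits and H(X,Y) = 2.17895 bits, so
I(X;Y) = 1.55604 + 0.99188 - 2.17895 = 0.3690 bits ✓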